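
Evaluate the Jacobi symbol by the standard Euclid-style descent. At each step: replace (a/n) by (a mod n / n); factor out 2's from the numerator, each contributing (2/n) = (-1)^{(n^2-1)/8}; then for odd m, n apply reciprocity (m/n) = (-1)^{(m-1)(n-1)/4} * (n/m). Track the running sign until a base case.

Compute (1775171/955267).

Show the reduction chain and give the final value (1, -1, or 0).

1

(1775171/955267): 1775171 mod 955267 = 819904, so (1775171/955267) = (819904/955267)
factor out 2^6: 819904 = 2^6·12811; with 955267 mod 8 = 3, (2/955267) = -1; sign now +1; continue with (12811/955267)
flip (12811/955267) -> (955267/12811): both odd, 12811 mod 4 = 3, 955267 mod 4 = 3, so the flip contributes -1; sign now -1
(955267/12811): 955267 mod 12811 = 7253, so (955267/12811) = (7253/12811)
flip (7253/12811) -> (12811/7253): both odd, 7253 mod 4 = 1, 12811 mod 4 = 3, so the flip contributes +1; sign now -1
(12811/7253): 12811 mod 7253 = 5558, so (12811/7253) = (5558/7253)
factor out 2^1: 5558 = 2^1·2779; with 7253 mod 8 = 5, (2/7253) = -1; sign now +1; continue with (2779/7253)
flip (2779/7253) -> (7253/2779): both odd, 2779 mod 4 = 3, 7253 mod 4 = 1, so the flip contributes +1; sign now +1
(7253/2779): 7253 mod 2779 = 1695, so (7253/2779) = (1695/2779)
flip (1695/2779) -> (2779/1695): both odd, 1695 mod 4 = 3, 2779 mod 4 = 3, so the flip contributes -1; sign now -1
(2779/1695): 2779 mod 1695 = 1084, so (2779/1695) = (1084/1695)
factor out 2^2: 1084 = 2^2·271; with 1695 mod 8 = 7, (2/1695) = +1; sign now -1; continue with (271/1695)
flip (271/1695) -> (1695/271): both odd, 271 mod 4 = 3, 1695 mod 4 = 3, so the flip contributes -1; sign now +1
(1695/271): 1695 mod 271 = 69, so (1695/271) = (69/271)
flip (69/271) -> (271/69): both odd, 69 mod 4 = 1, 271 mod 4 = 3, so the flip contributes +1; sign now +1
(271/69): 271 mod 69 = 64, so (271/69) = (64/69)
factor out 2^6: 64 = 2^6·1; with 69 mod 8 = 5, (2/69) = -1; sign now +1; continue with (1/69)
reached (1/69) = 1, so the symbol is +1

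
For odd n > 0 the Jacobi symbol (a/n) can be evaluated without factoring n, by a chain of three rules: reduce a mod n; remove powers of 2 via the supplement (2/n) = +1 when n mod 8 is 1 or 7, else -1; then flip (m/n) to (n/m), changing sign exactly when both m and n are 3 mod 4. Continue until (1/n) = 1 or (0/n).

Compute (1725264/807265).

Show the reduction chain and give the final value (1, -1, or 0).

(1725264/807265) = (110734/807265)   [reduce mod 807265]
110734 = 2^1·55367; (2/807265) = +1 since 807265 mod 8 = 1, so (110734/807265) = (+1)^1·(55367/807265); sign now +1
reciprocity: (55367/807265) = +1·(807265/55367) since 55367 mod 4 = 3, 807265 mod 4 = 1; sign now +1
(807265/55367) = (32127/55367)   [reduce mod 55367]
reciprocity: (32127/55367) = -1·(55367/32127) since 32127 mod 4 = 3, 55367 mod 4 = 3; sign now -1
(55367/32127) = (23240/32127)   [reduce mod 32127]
23240 = 2^3·2905; (2/32127) = +1 since 32127 mod 8 = 7, so (23240/32127) = (+1)^3·(2905/32127); sign now -1
reciprocity: (2905/32127) = +1·(32127/2905) since 2905 mod 4 = 1, 32127 mod 4 = 3; sign now -1
(32127/2905) = (172/2905)   [reduce mod 2905]
172 = 2^2·43; (2/2905) = +1 since 2905 mod 8 = 1, so (172/2905) = (+1)^2·(43/2905); sign now -1
reciprocity: (43/2905) = +1·(2905/43) since 43 mod 4 = 3, 2905 mod 4 = 1; sign now -1
(2905/43) = (24/43)   [reduce mod 43]
24 = 2^3·3; (2/43) = -1 since 43 mod 8 = 3, so (24/43) = (-1)^3·(3/43); sign now +1
reciprocity: (3/43) = -1·(43/3) since 3 mod 4 = 3, 43 mod 4 = 3; sign now -1
(43/3) = (1/3)   [reduce mod 3]
(1/3) = 1; final value = sign = -1

-1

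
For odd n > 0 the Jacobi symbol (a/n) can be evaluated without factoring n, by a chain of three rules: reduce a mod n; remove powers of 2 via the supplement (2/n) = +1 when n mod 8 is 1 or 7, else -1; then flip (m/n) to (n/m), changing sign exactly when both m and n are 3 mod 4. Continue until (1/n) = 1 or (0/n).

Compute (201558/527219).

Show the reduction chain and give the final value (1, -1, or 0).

201558 = 2^1·100779; (2/527219) = -1 since 527219 mod 8 = 3, so (201558/527219) = (-1)^1·(100779/527219); sign now -1
reciprocity: (100779/527219) = -1·(527219/100779) since 100779 mod 4 = 3, 527219 mod 4 = 3; sign now +1
(527219/100779) = (23324/100779)   [reduce mod 100779]
23324 = 2^2·5831; (2/100779) = -1 since 100779 mod 8 = 3, so (23324/100779) = (-1)^2·(5831/100779); sign now +1
reciprocity: (5831/100779) = -1·(100779/5831) since 5831 mod 4 = 3, 100779 mod 4 = 3; sign now -1
(100779/5831) = (1652/5831)   [reduce mod 5831]
1652 = 2^2·413; (2/5831) = +1 since 5831 mod 8 = 7, so (1652/5831) = (+1)^2·(413/5831); sign now -1
reciprocity: (413/5831) = +1·(5831/413) since 413 mod 4 = 1, 5831 mod 4 = 3; sign now -1
(5831/413) = (49/413)   [reduce mod 413]
reciprocity: (49/413) = +1·(413/49) since 49 mod 4 = 1, 413 mod 4 = 1; sign now -1
(413/49) = (21/49)   [reduce mod 49]
reciprocity: (21/49) = +1·(49/21) since 21 mod 4 = 1, 49 mod 4 = 1; sign now -1
(49/21) = (7/21)   [reduce mod 21]
reciprocity: (7/21) = +1·(21/7) since 7 mod 4 = 3, 21 mod 4 = 1; sign now -1
(21/7) = (0/7)   [reduce mod 7]
(0/7) = 0   [gcd(a, n) > 1]; final value = 0

0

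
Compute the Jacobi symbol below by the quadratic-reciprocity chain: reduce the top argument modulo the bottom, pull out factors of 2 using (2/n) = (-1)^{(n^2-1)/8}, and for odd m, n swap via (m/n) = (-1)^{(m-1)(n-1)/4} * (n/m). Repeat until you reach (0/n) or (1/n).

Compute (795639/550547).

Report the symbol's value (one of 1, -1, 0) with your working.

(795639/550547) = (245092/550547)   [reduce mod 550547]
245092 = 2^2·61273; (2/550547) = -1 since 550547 mod 8 = 3, so (245092/550547) = (-1)^2·(61273/550547); sign now +1
reciprocity: (61273/550547) = +1·(550547/61273) since 61273 mod 4 = 1, 550547 mod 4 = 3; sign now +1
(550547/61273) = (60363/61273)   [reduce mod 61273]
reciprocity: (60363/61273) = +1·(61273/60363) since 60363 mod 4 = 3, 61273 mod 4 = 1; sign now +1
(61273/60363) = (910/60363)   [reduce mod 60363]
910 = 2^1·455; (2/60363) = -1 since 60363 mod 8 = 3, so (910/60363) = (-1)^1·(455/60363); sign now -1
reciprocity: (455/60363) = -1·(60363/455) since 455 mod 4 = 3, 60363 mod 4 = 3; sign now +1
(60363/455) = (303/455)   [reduce mod 455]
reciprocity: (303/455) = -1·(455/303) since 303 mod 4 = 3, 455 mod 4 = 3; sign now -1
(455/303) = (152/303)   [reduce mod 303]
152 = 2^3·19; (2/303) = +1 since 303 mod 8 = 7, so (152/303) = (+1)^3·(19/303); sign now -1
reciprocity: (19/303) = -1·(303/19) since 19 mod 4 = 3, 303 mod 4 = 3; sign now +1
(303/19) = (18/19)   [reduce mod 19]
18 = 2^1·9; (2/19) = -1 since 19 mod 8 = 3, so (18/19) = (-1)^1·(9/19); sign now -1
reciprocity: (9/19) = +1·(19/9) since 9 mod 4 = 1, 19 mod 4 = 3; sign now -1
(19/9) = (1/9)   [reduce mod 9]
(1/9) = 1; final value = sign = -1

-1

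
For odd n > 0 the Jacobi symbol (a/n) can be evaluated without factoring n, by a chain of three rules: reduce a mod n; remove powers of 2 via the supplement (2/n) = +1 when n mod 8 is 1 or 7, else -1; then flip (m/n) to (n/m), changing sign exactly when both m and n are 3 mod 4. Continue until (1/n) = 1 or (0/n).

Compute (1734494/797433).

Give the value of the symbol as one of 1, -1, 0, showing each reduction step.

1

(1734494/797433): 1734494 mod 797433 = 139628, so (1734494/797433) = (139628/797433)
factor out 2^2: 139628 = 2^2·34907; with 797433 mod 8 = 1, (2/797433) = +1; sign now +1; continue with (34907/797433)
flip (34907/797433) -> (797433/34907): both odd, 34907 mod 4 = 3, 797433 mod 4 = 1, so the flip contributes +1; sign now +1
(797433/34907): 797433 mod 34907 = 29479, so (797433/34907) = (29479/34907)
flip (29479/34907) -> (34907/29479): both odd, 29479 mod 4 = 3, 34907 mod 4 = 3, so the flip contributes -1; sign now -1
(34907/29479): 34907 mod 29479 = 5428, so (34907/29479) = (5428/29479)
factor out 2^2: 5428 = 2^2·1357; with 29479 mod 8 = 7, (2/29479) = +1; sign now -1; continue with (1357/29479)
flip (1357/29479) -> (29479/1357): both odd, 1357 mod 4 = 1, 29479 mod 4 = 3, so the flip contributes +1; sign now -1
(29479/1357): 29479 mod 1357 = 982, so (29479/1357) = (982/1357)
factor out 2^1: 982 = 2^1·491; with 1357 mod 8 = 5, (2/1357) = -1; sign now +1; continue with (491/1357)
flip (491/1357) -> (1357/491): both odd, 491 mod 4 = 3, 1357 mod 4 = 1, so the flip contributes +1; sign now +1
(1357/491): 1357 mod 491 = 375, so (1357/491) = (375/491)
flip (375/491) -> (491/375): both odd, 375 mod 4 = 3, 491 mod 4 = 3, so the flip contributes -1; sign now -1
(491/375): 491 mod 375 = 116, so (491/375) = (116/375)
factor out 2^2: 116 = 2^2·29; with 375 mod 8 = 7, (2/375) = +1; sign now -1; continue with (29/375)
flip (29/375) -> (375/29): both odd, 29 mod 4 = 1, 375 mod 4 = 3, so the flip contributes +1; sign now -1
(375/29): 375 mod 29 = 27, so (375/29) = (27/29)
flip (27/29) -> (29/27): both odd, 27 mod 4 = 3, 29 mod 4 = 1, so the flip contributes +1; sign now -1
(29/27): 29 mod 27 = 2, so (29/27) = (2/27)
factor out 2^1: 2 = 2^1·1; with 27 mod 8 = 3, (2/27) = -1; sign now +1; continue with (1/27)
reached (1/27) = 1, so the symbol is +1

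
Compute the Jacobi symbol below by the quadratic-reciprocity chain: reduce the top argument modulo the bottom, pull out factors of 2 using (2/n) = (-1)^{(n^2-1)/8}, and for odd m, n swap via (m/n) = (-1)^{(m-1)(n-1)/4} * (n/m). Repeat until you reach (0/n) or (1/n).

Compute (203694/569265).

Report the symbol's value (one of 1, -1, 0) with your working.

0

factor out 2^1: 203694 = 2^1·101847; with 569265 mod 8 = 1, (2/569265) = +1; sign now +1; continue with (101847/569265)
flip (101847/569265) -> (569265/101847): both odd, 101847 mod 4 = 3, 569265 mod 4 = 1, so the flip contributes +1; sign now +1
(569265/101847): 569265 mod 101847 = 60030, so (569265/101847) = (60030/101847)
factor out 2^1: 60030 = 2^1·30015; with 101847 mod 8 = 7, (2/101847) = +1; sign now +1; continue with (30015/101847)
flip (30015/101847) -> (101847/30015): both odd, 30015 mod 4 = 3, 101847 mod 4 = 3, so the flip contributes -1; sign now -1
(101847/30015): 101847 mod 30015 = 11802, so (101847/30015) = (11802/30015)
factor out 2^1: 11802 = 2^1·5901; with 30015 mod 8 = 7, (2/30015) = +1; sign now -1; continue with (5901/30015)
flip (5901/30015) -> (30015/5901): both odd, 5901 mod 4 = 1, 30015 mod 4 = 3, so the flip contributes +1; sign now -1
(30015/5901): 30015 mod 5901 = 510, so (30015/5901) = (510/5901)
factor out 2^1: 510 = 2^1·255; with 5901 mod 8 = 5, (2/5901) = -1; sign now +1; continue with (255/5901)
flip (255/5901) -> (5901/255): both odd, 255 mod 4 = 3, 5901 mod 4 = 1, so the flip contributes +1; sign now +1
(5901/255): 5901 mod 255 = 36, so (5901/255) = (36/255)
factor out 2^2: 36 = 2^2·9; with 255 mod 8 = 7, (2/255) = +1; sign now +1; continue with (9/255)
flip (9/255) -> (255/9): both odd, 9 mod 4 = 1, 255 mod 4 = 3, so the flip contributes +1; sign now +1
(255/9): 255 mod 9 = 3, so (255/9) = (3/9)
flip (3/9) -> (9/3): both odd, 3 mod 4 = 3, 9 mod 4 = 1, so the flip contributes +1; sign now +1
(9/3): 9 mod 3 = 0, so (9/3) = (0/3)
reached (0/3); gcd(a, n) > 1, so (0/3) = 0 and the symbol is 0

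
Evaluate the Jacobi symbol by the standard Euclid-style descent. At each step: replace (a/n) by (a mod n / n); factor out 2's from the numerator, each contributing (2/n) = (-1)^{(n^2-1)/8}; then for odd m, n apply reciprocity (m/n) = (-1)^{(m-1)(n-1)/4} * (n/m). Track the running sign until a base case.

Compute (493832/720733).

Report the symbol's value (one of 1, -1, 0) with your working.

493832 = 2^3·61729; (2/720733) = -1 since 720733 mod 8 = 5, so (493832/720733) = (-1)^3·(61729/720733); sign now -1
reciprocity: (61729/720733) = +1·(720733/61729) since 61729 mod 4 = 1, 720733 mod 4 = 1; sign now -1
(720733/61729) = (41714/61729)   [reduce mod 61729]
41714 = 2^1·20857; (2/61729) = +1 since 61729 mod 8 = 1, so (41714/61729) = (+1)^1·(20857/61729); sign now -1
reciprocity: (20857/61729) = +1·(61729/20857) since 20857 mod 4 = 1, 61729 mod 4 = 1; sign now -1
(61729/20857) = (20015/20857)   [reduce mod 20857]
reciprocity: (20015/20857) = +1·(20857/20015) since 20015 mod 4 = 3, 20857 mod 4 = 1; sign now -1
(20857/20015) = (842/20015)   [reduce mod 20015]
842 = 2^1·421; (2/20015) = +1 since 20015 mod 8 = 7, so (842/20015) = (+1)^1·(421/20015); sign now -1
reciprocity: (421/20015) = +1·(20015/421) since 421 mod 4 = 1, 20015 mod 4 = 3; sign now -1
(20015/421) = (228/421)   [reduce mod 421]
228 = 2^2·57; (2/421) = -1 since 421 mod 8 = 5, so (228/421) = (-1)^2·(57/421); sign now -1
reciprocity: (57/421) = +1·(421/57) since 57 mod 4 = 1, 421 mod 4 = 1; sign now -1
(421/57) = (22/57)   [reduce mod 57]
22 = 2^1·11; (2/57) = +1 since 57 mod 8 = 1, so (22/57) = (+1)^1·(11/57); sign now -1
reciprocity: (11/57) = +1·(57/11) since 11 mod 4 = 3, 57 mod 4 = 1; sign now -1
(57/11) = (2/11)   [reduce mod 11]
2 = 2^1·1; (2/11) = -1 since 11 mod 8 = 3, so (2/11) = (-1)^1·(1/11); sign now +1
(1/11) = 1; final value = sign = +1

1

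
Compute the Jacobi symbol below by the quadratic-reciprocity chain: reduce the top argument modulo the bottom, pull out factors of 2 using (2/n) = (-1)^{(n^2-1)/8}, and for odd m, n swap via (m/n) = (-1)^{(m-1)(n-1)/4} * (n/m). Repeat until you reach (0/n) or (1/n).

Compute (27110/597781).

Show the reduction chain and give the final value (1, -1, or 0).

27110 = 2^1·13555; (2/597781) = -1 since 597781 mod 8 = 5, so (27110/597781) = (-1)^1·(13555/597781); sign now -1
reciprocity: (13555/597781) = +1·(597781/13555) since 13555 mod 4 = 3, 597781 mod 4 = 1; sign now -1
(597781/13555) = (1361/13555)   [reduce mod 13555]
reciprocity: (1361/13555) = +1·(13555/1361) since 1361 mod 4 = 1, 13555 mod 4 = 3; sign now -1
(13555/1361) = (1306/1361)   [reduce mod 1361]
1306 = 2^1·653; (2/1361) = +1 since 1361 mod 8 = 1, so (1306/1361) = (+1)^1·(653/1361); sign now -1
reciprocity: (653/1361) = +1·(1361/653) since 653 mod 4 = 1, 1361 mod 4 = 1; sign now -1
(1361/653) = (55/653)   [reduce mod 653]
reciprocity: (55/653) = +1·(653/55) since 55 mod 4 = 3, 653 mod 4 = 1; sign now -1
(653/55) = (48/55)   [reduce mod 55]
48 = 2^4·3; (2/55) = +1 since 55 mod 8 = 7, so (48/55) = (+1)^4·(3/55); sign now -1
reciprocity: (3/55) = -1·(55/3) since 3 mod 4 = 3, 55 mod 4 = 3; sign now +1
(55/3) = (1/3)   [reduce mod 3]
(1/3) = 1; final value = sign = +1

1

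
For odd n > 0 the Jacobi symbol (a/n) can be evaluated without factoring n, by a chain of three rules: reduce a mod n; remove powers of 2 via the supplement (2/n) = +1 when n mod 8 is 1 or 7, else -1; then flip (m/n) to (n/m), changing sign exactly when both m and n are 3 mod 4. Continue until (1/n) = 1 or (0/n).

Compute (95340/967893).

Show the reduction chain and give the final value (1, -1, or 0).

0

95340 = 2^2·23835; (2/967893) = -1 since 967893 mod 8 = 5, so (95340/967893) = (-1)^2·(23835/967893); sign now +1
reciprocity: (23835/967893) = +1·(967893/23835) since 23835 mod 4 = 3, 967893 mod 4 = 1; sign now +1
(967893/23835) = (14493/23835)   [reduce mod 23835]
reciprocity: (14493/23835) = +1·(23835/14493) since 14493 mod 4 = 1, 23835 mod 4 = 3; sign now +1
(23835/14493) = (9342/14493)   [reduce mod 14493]
9342 = 2^1·4671; (2/14493) = -1 since 14493 mod 8 = 5, so (9342/14493) = (-1)^1·(4671/14493); sign now -1
reciprocity: (4671/14493) = +1·(14493/4671) since 4671 mod 4 = 3, 14493 mod 4 = 1; sign now -1
(14493/4671) = (480/4671)   [reduce mod 4671]
480 = 2^5·15; (2/4671) = +1 since 4671 mod 8 = 7, so (480/4671) = (+1)^5·(15/4671); sign now -1
reciprocity: (15/4671) = -1·(4671/15) since 15 mod 4 = 3, 4671 mod 4 = 3; sign now +1
(4671/15) = (6/15)   [reduce mod 15]
6 = 2^1·3; (2/15) = +1 since 15 mod 8 = 7, so (6/15) = (+1)^1·(3/15); sign now +1
reciprocity: (3/15) = -1·(15/3) since 3 mod 4 = 3, 15 mod 4 = 3; sign now -1
(15/3) = (0/3)   [reduce mod 3]
(0/3) = 0   [gcd(a, n) > 1]; final value = 0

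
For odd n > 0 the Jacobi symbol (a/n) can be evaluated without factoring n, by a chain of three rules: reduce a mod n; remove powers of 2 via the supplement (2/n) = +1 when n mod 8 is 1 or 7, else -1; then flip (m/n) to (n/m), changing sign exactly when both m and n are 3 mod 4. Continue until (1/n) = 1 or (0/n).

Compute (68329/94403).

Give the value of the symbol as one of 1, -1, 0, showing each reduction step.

reciprocity: (68329/94403) = +1·(94403/68329) since 68329 mod 4 = 1, 94403 mod 4 = 3; sign now +1
(94403/68329) = (26074/68329)   [reduce mod 68329]
26074 = 2^1·13037; (2/68329) = +1 since 68329 mod 8 = 1, so (26074/68329) = (+1)^1·(13037/68329); sign now +1
reciprocity: (13037/68329) = +1·(68329/13037) since 13037 mod 4 = 1, 68329 mod 4 = 1; sign now +1
(68329/13037) = (3144/13037)   [reduce mod 13037]
3144 = 2^3·393; (2/13037) = -1 since 13037 mod 8 = 5, so (3144/13037) = (-1)^3·(393/13037); sign now -1
reciprocity: (393/13037) = +1·(13037/393) since 393 mod 4 = 1, 13037 mod 4 = 1; sign now -1
(13037/393) = (68/393)   [reduce mod 393]
68 = 2^2·17; (2/393) = +1 since 393 mod 8 = 1, so (68/393) = (+1)^2·(17/393); sign now -1
reciprocity: (17/393) = +1·(393/17) since 17 mod 4 = 1, 393 mod 4 = 1; sign now -1
(393/17) = (2/17)   [reduce mod 17]
2 = 2^1·1; (2/17) = +1 since 17 mod 8 = 1, so (2/17) = (+1)^1·(1/17); sign now -1
(1/17) = 1; final value = sign = -1

-1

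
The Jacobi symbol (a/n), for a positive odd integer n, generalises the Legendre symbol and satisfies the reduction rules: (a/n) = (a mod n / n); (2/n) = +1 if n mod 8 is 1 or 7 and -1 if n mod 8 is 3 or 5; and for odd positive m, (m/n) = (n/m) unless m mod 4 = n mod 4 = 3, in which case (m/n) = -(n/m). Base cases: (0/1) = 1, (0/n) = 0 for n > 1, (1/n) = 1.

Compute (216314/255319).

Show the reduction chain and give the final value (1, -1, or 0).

216314 = 2^1·108157; (2/255319) = +1 since 255319 mod 8 = 7, so (216314/255319) = (+1)^1·(108157/255319); sign now +1
reciprocity: (108157/255319) = +1·(255319/108157) since 108157 mod 4 = 1, 255319 mod 4 = 3; sign now +1
(255319/108157) = (39005/108157)   [reduce mod 108157]
reciprocity: (39005/108157) = +1·(108157/39005) since 39005 mod 4 = 1, 108157 mod 4 = 1; sign now +1
(108157/39005) = (30147/39005)   [reduce mod 39005]
reciprocity: (30147/39005) = +1·(39005/30147) since 30147 mod 4 = 3, 39005 mod 4 = 1; sign now +1
(39005/30147) = (8858/30147)   [reduce mod 30147]
8858 = 2^1·4429; (2/30147) = -1 since 30147 mod 8 = 3, so (8858/30147) = (-1)^1·(4429/30147); sign now -1
reciprocity: (4429/30147) = +1·(30147/4429) since 4429 mod 4 = 1, 30147 mod 4 = 3; sign now -1
(30147/4429) = (3573/4429)   [reduce mod 4429]
reciprocity: (3573/4429) = +1·(4429/3573) since 3573 mod 4 = 1, 4429 mod 4 = 1; sign now -1
(4429/3573) = (856/3573)   [reduce mod 3573]
856 = 2^3·107; (2/3573) = -1 since 3573 mod 8 = 5, so (856/3573) = (-1)^3·(107/3573); sign now +1
reciprocity: (107/3573) = +1·(3573/107) since 107 mod 4 = 3, 3573 mod 4 = 1; sign now +1
(3573/107) = (42/107)   [reduce mod 107]
42 = 2^1·21; (2/107) = -1 since 107 mod 8 = 3, so (42/107) = (-1)^1·(21/107); sign now -1
reciprocity: (21/107) = +1·(107/21) since 21 mod 4 = 1, 107 mod 4 = 3; sign now -1
(107/21) = (2/21)   [reduce mod 21]
2 = 2^1·1; (2/21) = -1 since 21 mod 8 = 5, so (2/21) = (-1)^1·(1/21); sign now +1
(1/21) = 1; final value = sign = +1

1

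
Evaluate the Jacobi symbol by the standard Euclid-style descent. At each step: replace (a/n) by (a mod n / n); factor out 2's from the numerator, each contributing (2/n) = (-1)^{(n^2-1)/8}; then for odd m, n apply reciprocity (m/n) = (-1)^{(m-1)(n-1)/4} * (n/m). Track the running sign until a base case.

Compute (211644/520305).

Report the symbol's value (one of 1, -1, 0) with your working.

0

factor out 2^2: 211644 = 2^2·52911; with 520305 mod 8 = 1, (2/520305) = +1; sign now +1; continue with (52911/520305)
flip (52911/520305) -> (520305/52911): both odd, 52911 mod 4 = 3, 520305 mod 4 = 1, so the flip contributes +1; sign now +1
(520305/52911): 520305 mod 52911 = 44106, so (520305/52911) = (44106/52911)
factor out 2^1: 44106 = 2^1·22053; with 52911 mod 8 = 7, (2/52911) = +1; sign now +1; continue with (22053/52911)
flip (22053/52911) -> (52911/22053): both odd, 22053 mod 4 = 1, 52911 mod 4 = 3, so the flip contributes +1; sign now +1
(52911/22053): 52911 mod 22053 = 8805, so (52911/22053) = (8805/22053)
flip (8805/22053) -> (22053/8805): both odd, 8805 mod 4 = 1, 22053 mod 4 = 1, so the flip contributes +1; sign now +1
(22053/8805): 22053 mod 8805 = 4443, so (22053/8805) = (4443/8805)
flip (4443/8805) -> (8805/4443): both odd, 4443 mod 4 = 3, 8805 mod 4 = 1, so the flip contributes +1; sign now +1
(8805/4443): 8805 mod 4443 = 4362, so (8805/4443) = (4362/4443)
factor out 2^1: 4362 = 2^1·2181; with 4443 mod 8 = 3, (2/4443) = -1; sign now -1; continue with (2181/4443)
flip (2181/4443) -> (4443/2181): both odd, 2181 mod 4 = 1, 4443 mod 4 = 3, so the flip contributes +1; sign now -1
(4443/2181): 4443 mod 2181 = 81, so (4443/2181) = (81/2181)
flip (81/2181) -> (2181/81): both odd, 81 mod 4 = 1, 2181 mod 4 = 1, so the flip contributes +1; sign now -1
(2181/81): 2181 mod 81 = 75, so (2181/81) = (75/81)
flip (75/81) -> (81/75): both odd, 75 mod 4 = 3, 81 mod 4 = 1, so the flip contributes +1; sign now -1
(81/75): 81 mod 75 = 6, so (81/75) = (6/75)
factor out 2^1: 6 = 2^1·3; with 75 mod 8 = 3, (2/75) = -1; sign now +1; continue with (3/75)
flip (3/75) -> (75/3): both odd, 3 mod 4 = 3, 75 mod 4 = 3, so the flip contributes -1; sign now -1
(75/3): 75 mod 3 = 0, so (75/3) = (0/3)
reached (0/3); gcd(a, n) > 1, so (0/3) = 0 and the symbol is 0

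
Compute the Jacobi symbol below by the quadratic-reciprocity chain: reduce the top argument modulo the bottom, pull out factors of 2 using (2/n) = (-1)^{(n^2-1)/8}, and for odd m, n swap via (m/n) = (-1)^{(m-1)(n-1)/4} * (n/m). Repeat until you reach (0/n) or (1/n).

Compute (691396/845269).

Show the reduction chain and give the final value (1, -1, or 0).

691396 = 2^2·172849; (2/845269) = -1 since 845269 mod 8 = 5, so (691396/845269) = (-1)^2·(172849/845269); sign now +1
reciprocity: (172849/845269) = +1·(845269/172849) since 172849 mod 4 = 1, 845269 mod 4 = 1; sign now +1
(845269/172849) = (153873/172849)   [reduce mod 172849]
reciprocity: (153873/172849) = +1·(172849/153873) since 153873 mod 4 = 1, 172849 mod 4 = 1; sign now +1
(172849/153873) = (18976/153873)   [reduce mod 153873]
18976 = 2^5·593; (2/153873) = +1 since 153873 mod 8 = 1, so (18976/153873) = (+1)^5·(593/153873); sign now +1
reciprocity: (593/153873) = +1·(153873/593) since 593 mod 4 = 1, 153873 mod 4 = 1; sign now +1
(153873/593) = (286/593)   [reduce mod 593]
286 = 2^1·143; (2/593) = +1 since 593 mod 8 = 1, so (286/593) = (+1)^1·(143/593); sign now +1
reciprocity: (143/593) = +1·(593/143) since 143 mod 4 = 3, 593 mod 4 = 1; sign now +1
(593/143) = (21/143)   [reduce mod 143]
reciprocity: (21/143) = +1·(143/21) since 21 mod 4 = 1, 143 mod 4 = 3; sign now +1
(143/21) = (17/21)   [reduce mod 21]
reciprocity: (17/21) = +1·(21/17) since 17 mod 4 = 1, 21 mod 4 = 1; sign now +1
(21/17) = (4/17)   [reduce mod 17]
4 = 2^2·1; (2/17) = +1 since 17 mod 8 = 1, so (4/17) = (+1)^2·(1/17); sign now +1
(1/17) = 1; final value = sign = +1

1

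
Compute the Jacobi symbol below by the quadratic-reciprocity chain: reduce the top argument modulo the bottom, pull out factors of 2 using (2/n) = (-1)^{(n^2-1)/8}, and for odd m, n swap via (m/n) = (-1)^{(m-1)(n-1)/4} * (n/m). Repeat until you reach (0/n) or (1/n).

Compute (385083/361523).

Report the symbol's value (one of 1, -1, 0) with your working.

-1

(385083/361523): 385083 mod 361523 = 23560, so (385083/361523) = (23560/361523)
factor out 2^3: 23560 = 2^3·2945; with 361523 mod 8 = 3, (2/361523) = -1; sign now -1; continue with (2945/361523)
flip (2945/361523) -> (361523/2945): both odd, 2945 mod 4 = 1, 361523 mod 4 = 3, so the flip contributes +1; sign now -1
(361523/2945): 361523 mod 2945 = 2233, so (361523/2945) = (2233/2945)
flip (2233/2945) -> (2945/2233): both odd, 2233 mod 4 = 1, 2945 mod 4 = 1, so the flip contributes +1; sign now -1
(2945/2233): 2945 mod 2233 = 712, so (2945/2233) = (712/2233)
factor out 2^3: 712 = 2^3·89; with 2233 mod 8 = 1, (2/2233) = +1; sign now -1; continue with (89/2233)
flip (89/2233) -> (2233/89): both odd, 89 mod 4 = 1, 2233 mod 4 = 1, so the flip contributes +1; sign now -1
(2233/89): 2233 mod 89 = 8, so (2233/89) = (8/89)
factor out 2^3: 8 = 2^3·1; with 89 mod 8 = 1, (2/89) = +1; sign now -1; continue with (1/89)
reached (1/89) = 1, so the symbol is -1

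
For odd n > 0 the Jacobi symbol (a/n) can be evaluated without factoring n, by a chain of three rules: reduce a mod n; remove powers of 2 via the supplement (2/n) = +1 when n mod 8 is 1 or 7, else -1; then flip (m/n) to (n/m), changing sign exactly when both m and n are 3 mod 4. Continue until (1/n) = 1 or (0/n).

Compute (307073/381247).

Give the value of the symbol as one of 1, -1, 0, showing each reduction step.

flip (307073/381247) -> (381247/307073): both odd, 307073 mod 4 = 1, 381247 mod 4 = 3, so the flip contributes +1; sign now +1
(381247/307073): 381247 mod 307073 = 74174, so (381247/307073) = (74174/307073)
factor out 2^1: 74174 = 2^1·37087; with 307073 mod 8 = 1, (2/307073) = +1; sign now +1; continue with (37087/307073)
flip (37087/307073) -> (307073/37087): both odd, 37087 mod 4 = 3, 307073 mod 4 = 1, so the flip contributes +1; sign now +1
(307073/37087): 307073 mod 37087 = 10377, so (307073/37087) = (10377/37087)
flip (10377/37087) -> (37087/10377): both odd, 10377 mod 4 = 1, 37087 mod 4 = 3, so the flip contributes +1; sign now +1
(37087/10377): 37087 mod 10377 = 5956, so (37087/10377) = (5956/10377)
factor out 2^2: 5956 = 2^2·1489; with 10377 mod 8 = 1, (2/10377) = +1; sign now +1; continue with (1489/10377)
flip (1489/10377) -> (10377/1489): both odd, 1489 mod 4 = 1, 10377 mod 4 = 1, so the flip contributes +1; sign now +1
(10377/1489): 10377 mod 1489 = 1443, so (10377/1489) = (1443/1489)
flip (1443/1489) -> (1489/1443): both odd, 1443 mod 4 = 3, 1489 mod 4 = 1, so the flip contributes +1; sign now +1
(1489/1443): 1489 mod 1443 = 46, so (1489/1443) = (46/1443)
factor out 2^1: 46 = 2^1·23; with 1443 mod 8 = 3, (2/1443) = -1; sign now -1; continue with (23/1443)
flip (23/1443) -> (1443/23): both odd, 23 mod 4 = 3, 1443 mod 4 = 3, so the flip contributes -1; sign now +1
(1443/23): 1443 mod 23 = 17, so (1443/23) = (17/23)
flip (17/23) -> (23/17): both odd, 17 mod 4 = 1, 23 mod 4 = 3, so the flip contributes +1; sign now +1
(23/17): 23 mod 17 = 6, so (23/17) = (6/17)
factor out 2^1: 6 = 2^1·3; with 17 mod 8 = 1, (2/17) = +1; sign now +1; continue with (3/17)
flip (3/17) -> (17/3): both odd, 3 mod 4 = 3, 17 mod 4 = 1, so the flip contributes +1; sign now +1
(17/3): 17 mod 3 = 2, so (17/3) = (2/3)
factor out 2^1: 2 = 2^1·1; with 3 mod 8 = 3, (2/3) = -1; sign now -1; continue with (1/3)
reached (1/3) = 1, so the symbol is -1

-1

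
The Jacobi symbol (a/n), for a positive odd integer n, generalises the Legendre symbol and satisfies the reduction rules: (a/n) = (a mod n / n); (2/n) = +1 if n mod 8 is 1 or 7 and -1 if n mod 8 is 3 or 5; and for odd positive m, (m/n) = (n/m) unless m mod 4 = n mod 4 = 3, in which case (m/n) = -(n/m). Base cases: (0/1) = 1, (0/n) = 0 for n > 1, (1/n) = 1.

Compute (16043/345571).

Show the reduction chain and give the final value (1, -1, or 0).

-1

flip (16043/345571) -> (345571/16043): both odd, 16043 mod 4 = 3, 345571 mod 4 = 3, so the flip contributes -1; sign now -1
(345571/16043): 345571 mod 16043 = 8668, so (345571/16043) = (8668/16043)
factor out 2^2: 8668 = 2^2·2167; with 16043 mod 8 = 3, (2/16043) = -1; sign now -1; continue with (2167/16043)
flip (2167/16043) -> (16043/2167): both odd, 2167 mod 4 = 3, 16043 mod 4 = 3, so the flip contributes -1; sign now +1
(16043/2167): 16043 mod 2167 = 874, so (16043/2167) = (874/2167)
factor out 2^1: 874 = 2^1·437; with 2167 mod 8 = 7, (2/2167) = +1; sign now +1; continue with (437/2167)
flip (437/2167) -> (2167/437): both odd, 437 mod 4 = 1, 2167 mod 4 = 3, so the flip contributes +1; sign now +1
(2167/437): 2167 mod 437 = 419, so (2167/437) = (419/437)
flip (419/437) -> (437/419): both odd, 419 mod 4 = 3, 437 mod 4 = 1, so the flip contributes +1; sign now +1
(437/419): 437 mod 419 = 18, so (437/419) = (18/419)
factor out 2^1: 18 = 2^1·9; with 419 mod 8 = 3, (2/419) = -1; sign now -1; continue with (9/419)
flip (9/419) -> (419/9): both odd, 9 mod 4 = 1, 419 mod 4 = 3, so the flip contributes +1; sign now -1
(419/9): 419 mod 9 = 5, so (419/9) = (5/9)
flip (5/9) -> (9/5): both odd, 5 mod 4 = 1, 9 mod 4 = 1, so the flip contributes +1; sign now -1
(9/5): 9 mod 5 = 4, so (9/5) = (4/5)
factor out 2^2: 4 = 2^2·1; with 5 mod 8 = 5, (2/5) = -1; sign now -1; continue with (1/5)
reached (1/5) = 1, so the symbol is -1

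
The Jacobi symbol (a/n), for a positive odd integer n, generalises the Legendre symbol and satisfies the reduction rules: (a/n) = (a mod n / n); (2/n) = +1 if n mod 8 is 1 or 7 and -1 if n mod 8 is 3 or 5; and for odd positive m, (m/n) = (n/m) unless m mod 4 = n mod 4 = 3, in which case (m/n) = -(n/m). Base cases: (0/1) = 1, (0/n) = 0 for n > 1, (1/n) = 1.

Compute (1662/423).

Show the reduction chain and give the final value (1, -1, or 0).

0

(1662/423) = (393/423)   [reduce mod 423]
reciprocity: (393/423) = +1·(423/393) since 393 mod 4 = 1, 423 mod 4 = 3; sign now +1
(423/393) = (30/393)   [reduce mod 393]
30 = 2^1·15; (2/393) = +1 since 393 mod 8 = 1, so (30/393) = (+1)^1·(15/393); sign now +1
reciprocity: (15/393) = +1·(393/15) since 15 mod 4 = 3, 393 mod 4 = 1; sign now +1
(393/15) = (3/15)   [reduce mod 15]
reciprocity: (3/15) = -1·(15/3) since 3 mod 4 = 3, 15 mod 4 = 3; sign now -1
(15/3) = (0/3)   [reduce mod 3]
(0/3) = 0   [gcd(a, n) > 1]; final value = 0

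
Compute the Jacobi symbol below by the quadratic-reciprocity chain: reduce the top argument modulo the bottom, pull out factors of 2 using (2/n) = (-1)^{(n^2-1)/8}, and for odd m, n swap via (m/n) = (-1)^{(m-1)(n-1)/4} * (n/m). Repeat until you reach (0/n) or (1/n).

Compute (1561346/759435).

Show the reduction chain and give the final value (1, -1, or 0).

(1561346/759435): 1561346 mod 759435 = 42476, so (1561346/759435) = (42476/759435)
factor out 2^2: 42476 = 2^2·10619; with 759435 mod 8 = 3, (2/759435) = -1; sign now +1; continue with (10619/759435)
flip (10619/759435) -> (759435/10619): both odd, 10619 mod 4 = 3, 759435 mod 4 = 3, so the flip contributes -1; sign now -1
(759435/10619): 759435 mod 10619 = 5486, so (759435/10619) = (5486/10619)
factor out 2^1: 5486 = 2^1·2743; with 10619 mod 8 = 3, (2/10619) = -1; sign now +1; continue with (2743/10619)
flip (2743/10619) -> (10619/2743): both odd, 2743 mod 4 = 3, 10619 mod 4 = 3, so the flip contributes -1; sign now -1
(10619/2743): 10619 mod 2743 = 2390, so (10619/2743) = (2390/2743)
factor out 2^1: 2390 = 2^1·1195; with 2743 mod 8 = 7, (2/2743) = +1; sign now -1; continue with (1195/2743)
flip (1195/2743) -> (2743/1195): both odd, 1195 mod 4 = 3, 2743 mod 4 = 3, so the flip contributes -1; sign now +1
(2743/1195): 2743 mod 1195 = 353, so (2743/1195) = (353/1195)
flip (353/1195) -> (1195/353): both odd, 353 mod 4 = 1, 1195 mod 4 = 3, so the flip contributes +1; sign now +1
(1195/353): 1195 mod 353 = 136, so (1195/353) = (136/353)
factor out 2^3: 136 = 2^3·17; with 353 mod 8 = 1, (2/353) = +1; sign now +1; continue with (17/353)
flip (17/353) -> (353/17): both odd, 17 mod 4 = 1, 353 mod 4 = 1, so the flip contributes +1; sign now +1
(353/17): 353 mod 17 = 13, so (353/17) = (13/17)
flip (13/17) -> (17/13): both odd, 13 mod 4 = 1, 17 mod 4 = 1, so the flip contributes +1; sign now +1
(17/13): 17 mod 13 = 4, so (17/13) = (4/13)
factor out 2^2: 4 = 2^2·1; with 13 mod 8 = 5, (2/13) = -1; sign now +1; continue with (1/13)
reached (1/13) = 1, so the symbol is +1

1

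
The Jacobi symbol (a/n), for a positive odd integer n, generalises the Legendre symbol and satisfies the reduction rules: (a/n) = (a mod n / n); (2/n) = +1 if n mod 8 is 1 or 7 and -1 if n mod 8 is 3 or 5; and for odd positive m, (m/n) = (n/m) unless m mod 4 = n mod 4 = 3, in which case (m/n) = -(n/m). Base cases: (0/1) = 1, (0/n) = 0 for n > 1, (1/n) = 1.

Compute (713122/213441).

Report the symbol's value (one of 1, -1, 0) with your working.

1

(713122/213441): 713122 mod 213441 = 72799, so (713122/213441) = (72799/213441)
flip (72799/213441) -> (213441/72799): both odd, 72799 mod 4 = 3, 213441 mod 4 = 1, so the flip contributes +1; sign now +1
(213441/72799): 213441 mod 72799 = 67843, so (213441/72799) = (67843/72799)
flip (67843/72799) -> (72799/67843): both odd, 67843 mod 4 = 3, 72799 mod 4 = 3, so the flip contributes -1; sign now -1
(72799/67843): 72799 mod 67843 = 4956, so (72799/67843) = (4956/67843)
factor out 2^2: 4956 = 2^2·1239; with 67843 mod 8 = 3, (2/67843) = -1; sign now -1; continue with (1239/67843)
flip (1239/67843) -> (67843/1239): both odd, 1239 mod 4 = 3, 67843 mod 4 = 3, so the flip contributes -1; sign now +1
(67843/1239): 67843 mod 1239 = 937, so (67843/1239) = (937/1239)
flip (937/1239) -> (1239/937): both odd, 937 mod 4 = 1, 1239 mod 4 = 3, so the flip contributes +1; sign now +1
(1239/937): 1239 mod 937 = 302, so (1239/937) = (302/937)
factor out 2^1: 302 = 2^1·151; with 937 mod 8 = 1, (2/937) = +1; sign now +1; continue with (151/937)
flip (151/937) -> (937/151): both odd, 151 mod 4 = 3, 937 mod 4 = 1, so the flip contributes +1; sign now +1
(937/151): 937 mod 151 = 31, so (937/151) = (31/151)
flip (31/151) -> (151/31): both odd, 31 mod 4 = 3, 151 mod 4 = 3, so the flip contributes -1; sign now -1
(151/31): 151 mod 31 = 27, so (151/31) = (27/31)
flip (27/31) -> (31/27): both odd, 27 mod 4 = 3, 31 mod 4 = 3, so the flip contributes -1; sign now +1
(31/27): 31 mod 27 = 4, so (31/27) = (4/27)
factor out 2^2: 4 = 2^2·1; with 27 mod 8 = 3, (2/27) = -1; sign now +1; continue with (1/27)
reached (1/27) = 1, so the symbol is +1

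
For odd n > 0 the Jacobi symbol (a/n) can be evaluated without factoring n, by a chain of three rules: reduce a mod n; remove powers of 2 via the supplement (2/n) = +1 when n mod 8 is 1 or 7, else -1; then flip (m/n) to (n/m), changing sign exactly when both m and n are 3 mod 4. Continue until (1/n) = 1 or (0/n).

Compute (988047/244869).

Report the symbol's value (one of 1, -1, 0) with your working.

(988047/244869) = (8571/244869)   [reduce mod 244869]
reciprocity: (8571/244869) = +1·(244869/8571) since 8571 mod 4 = 3, 244869 mod 4 = 1; sign now +1
(244869/8571) = (4881/8571)   [reduce mod 8571]
reciprocity: (4881/8571) = +1·(8571/4881) since 4881 mod 4 = 1, 8571 mod 4 = 3; sign now +1
(8571/4881) = (3690/4881)   [reduce mod 4881]
3690 = 2^1·1845; (2/4881) = +1 since 4881 mod 8 = 1, so (3690/4881) = (+1)^1·(1845/4881); sign now +1
reciprocity: (1845/4881) = +1·(4881/1845) since 1845 mod 4 = 1, 4881 mod 4 = 1; sign now +1
(4881/1845) = (1191/1845)   [reduce mod 1845]
reciprocity: (1191/1845) = +1·(1845/1191) since 1191 mod 4 = 3, 1845 mod 4 = 1; sign now +1
(1845/1191) = (654/1191)   [reduce mod 1191]
654 = 2^1·327; (2/1191) = +1 since 1191 mod 8 = 7, so (654/1191) = (+1)^1·(327/1191); sign now +1
reciprocity: (327/1191) = -1·(1191/327) since 327 mod 4 = 3, 1191 mod 4 = 3; sign now -1
(1191/327) = (210/327)   [reduce mod 327]
210 = 2^1·105; (2/327) = +1 since 327 mod 8 = 7, so (210/327) = (+1)^1·(105/327); sign now -1
reciprocity: (105/327) = +1·(327/105) since 105 mod 4 = 1, 327 mod 4 = 3; sign now -1
(327/105) = (12/105)   [reduce mod 105]
12 = 2^2·3; (2/105) = +1 since 105 mod 8 = 1, so (12/105) = (+1)^2·(3/105); sign now -1
reciprocity: (3/105) = +1·(105/3) since 3 mod 4 = 3, 105 mod 4 = 1; sign now -1
(105/3) = (0/3)   [reduce mod 3]
(0/3) = 0   [gcd(a, n) > 1]; final value = 0

0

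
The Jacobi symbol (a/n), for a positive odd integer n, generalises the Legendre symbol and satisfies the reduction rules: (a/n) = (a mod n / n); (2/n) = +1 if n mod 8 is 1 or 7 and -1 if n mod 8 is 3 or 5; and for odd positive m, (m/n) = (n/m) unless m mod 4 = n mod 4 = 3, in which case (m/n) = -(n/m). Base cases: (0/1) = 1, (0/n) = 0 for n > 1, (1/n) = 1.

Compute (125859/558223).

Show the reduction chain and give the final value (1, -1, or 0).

-1

flip (125859/558223) -> (558223/125859): both odd, 125859 mod 4 = 3, 558223 mod 4 = 3, so the flip contributes -1; sign now -1
(558223/125859): 558223 mod 125859 = 54787, so (558223/125859) = (54787/125859)
flip (54787/125859) -> (125859/54787): both odd, 54787 mod 4 = 3, 125859 mod 4 = 3, so the flip contributes -1; sign now +1
(125859/54787): 125859 mod 54787 = 16285, so (125859/54787) = (16285/54787)
flip (16285/54787) -> (54787/16285): both odd, 16285 mod 4 = 1, 54787 mod 4 = 3, so the flip contributes +1; sign now +1
(54787/16285): 54787 mod 16285 = 5932, so (54787/16285) = (5932/16285)
factor out 2^2: 5932 = 2^2·1483; with 16285 mod 8 = 5, (2/16285) = -1; sign now +1; continue with (1483/16285)
flip (1483/16285) -> (16285/1483): both odd, 1483 mod 4 = 3, 16285 mod 4 = 1, so the flip contributes +1; sign now +1
(16285/1483): 16285 mod 1483 = 1455, so (16285/1483) = (1455/1483)
flip (1455/1483) -> (1483/1455): both odd, 1455 mod 4 = 3, 1483 mod 4 = 3, so the flip contributes -1; sign now -1
(1483/1455): 1483 mod 1455 = 28, so (1483/1455) = (28/1455)
factor out 2^2: 28 = 2^2·7; with 1455 mod 8 = 7, (2/1455) = +1; sign now -1; continue with (7/1455)
flip (7/1455) -> (1455/7): both odd, 7 mod 4 = 3, 1455 mod 4 = 3, so the flip contributes -1; sign now +1
(1455/7): 1455 mod 7 = 6, so (1455/7) = (6/7)
factor out 2^1: 6 = 2^1·3; with 7 mod 8 = 7, (2/7) = +1; sign now +1; continue with (3/7)
flip (3/7) -> (7/3): both odd, 3 mod 4 = 3, 7 mod 4 = 3, so the flip contributes -1; sign now -1
(7/3): 7 mod 3 = 1, so (7/3) = (1/3)
reached (1/3) = 1, so the symbol is -1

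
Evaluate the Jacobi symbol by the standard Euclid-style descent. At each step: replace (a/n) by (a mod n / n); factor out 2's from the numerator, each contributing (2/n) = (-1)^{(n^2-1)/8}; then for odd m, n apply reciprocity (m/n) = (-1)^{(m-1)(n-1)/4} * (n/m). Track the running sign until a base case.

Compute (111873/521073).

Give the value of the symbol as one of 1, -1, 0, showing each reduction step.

reciprocity: (111873/521073) = +1·(521073/111873) since 111873 mod 4 = 1, 521073 mod 4 = 1; sign now +1
(521073/111873) = (73581/111873)   [reduce mod 111873]
reciprocity: (73581/111873) = +1·(111873/73581) since 73581 mod 4 = 1, 111873 mod 4 = 1; sign now +1
(111873/73581) = (38292/73581)   [reduce mod 73581]
38292 = 2^2·9573; (2/73581) = -1 since 73581 mod 8 = 5, so (38292/73581) = (-1)^2·(9573/73581); sign now +1
reciprocity: (9573/73581) = +1·(73581/9573) since 9573 mod 4 = 1, 73581 mod 4 = 1; sign now +1
(73581/9573) = (6570/9573)   [reduce mod 9573]
6570 = 2^1·3285; (2/9573) = -1 since 9573 mod 8 = 5, so (6570/9573) = (-1)^1·(3285/9573); sign now -1
reciprocity: (3285/9573) = +1·(9573/3285) since 3285 mod 4 = 1, 9573 mod 4 = 1; sign now -1
(9573/3285) = (3003/3285)   [reduce mod 3285]
reciprocity: (3003/3285) = +1·(3285/3003) since 3003 mod 4 = 3, 3285 mod 4 = 1; sign now -1
(3285/3003) = (282/3003)   [reduce mod 3003]
282 = 2^1·141; (2/3003) = -1 since 3003 mod 8 = 3, so (282/3003) = (-1)^1·(141/3003); sign now +1
reciprocity: (141/3003) = +1·(3003/141) since 141 mod 4 = 1, 3003 mod 4 = 3; sign now +1
(3003/141) = (42/141)   [reduce mod 141]
42 = 2^1·21; (2/141) = -1 since 141 mod 8 = 5, so (42/141) = (-1)^1·(21/141); sign now -1
reciprocity: (21/141) = +1·(141/21) since 21 mod 4 = 1, 141 mod 4 = 1; sign now -1
(141/21) = (15/21)   [reduce mod 21]
reciprocity: (15/21) = +1·(21/15) since 15 mod 4 = 3, 21 mod 4 = 1; sign now -1
(21/15) = (6/15)   [reduce mod 15]
6 = 2^1·3; (2/15) = +1 since 15 mod 8 = 7, so (6/15) = (+1)^1·(3/15); sign now -1
reciprocity: (3/15) = -1·(15/3) since 3 mod 4 = 3, 15 mod 4 = 3; sign now +1
(15/3) = (0/3)   [reduce mod 3]
(0/3) = 0   [gcd(a, n) > 1]; final value = 0

0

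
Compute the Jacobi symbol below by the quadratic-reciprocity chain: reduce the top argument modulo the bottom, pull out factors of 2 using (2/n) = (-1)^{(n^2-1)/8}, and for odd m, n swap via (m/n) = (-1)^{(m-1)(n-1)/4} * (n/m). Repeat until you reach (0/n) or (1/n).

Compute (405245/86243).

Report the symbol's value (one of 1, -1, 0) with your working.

(405245/86243): 405245 mod 86243 = 60273, so (405245/86243) = (60273/86243)
flip (60273/86243) -> (86243/60273): both odd, 60273 mod 4 = 1, 86243 mod 4 = 3, so the flip contributes +1; sign now +1
(86243/60273): 86243 mod 60273 = 25970, so (86243/60273) = (25970/60273)
factor out 2^1: 25970 = 2^1·12985; with 60273 mod 8 = 1, (2/60273) = +1; sign now +1; continue with (12985/60273)
flip (12985/60273) -> (60273/12985): both odd, 12985 mod 4 = 1, 60273 mod 4 = 1, so the flip contributes +1; sign now +1
(60273/12985): 60273 mod 12985 = 8333, so (60273/12985) = (8333/12985)
flip (8333/12985) -> (12985/8333): both odd, 8333 mod 4 = 1, 12985 mod 4 = 1, so the flip contributes +1; sign now +1
(12985/8333): 12985 mod 8333 = 4652, so (12985/8333) = (4652/8333)
factor out 2^2: 4652 = 2^2·1163; with 8333 mod 8 = 5, (2/8333) = -1; sign now +1; continue with (1163/8333)
flip (1163/8333) -> (8333/1163): both odd, 1163 mod 4 = 3, 8333 mod 4 = 1, so the flip contributes +1; sign now +1
(8333/1163): 8333 mod 1163 = 192, so (8333/1163) = (192/1163)
factor out 2^6: 192 = 2^6·3; with 1163 mod 8 = 3, (2/1163) = -1; sign now +1; continue with (3/1163)
flip (3/1163) -> (1163/3): both odd, 3 mod 4 = 3, 1163 mod 4 = 3, so the flip contributes -1; sign now -1
(1163/3): 1163 mod 3 = 2, so (1163/3) = (2/3)
factor out 2^1: 2 = 2^1·1; with 3 mod 8 = 3, (2/3) = -1; sign now +1; continue with (1/3)
reached (1/3) = 1, so the symbol is +1

1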